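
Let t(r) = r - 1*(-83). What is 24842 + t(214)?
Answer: 25139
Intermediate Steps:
t(r) = 83 + r (t(r) = r + 83 = 83 + r)
24842 + t(214) = 24842 + (83 + 214) = 24842 + 297 = 25139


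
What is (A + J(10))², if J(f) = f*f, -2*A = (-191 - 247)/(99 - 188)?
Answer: 75359761/7921 ≈ 9513.9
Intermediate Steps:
A = -219/89 (A = -(-191 - 247)/(2*(99 - 188)) = -(-219)/(-89) = -(-219)*(-1)/89 = -½*438/89 = -219/89 ≈ -2.4607)
J(f) = f²
(A + J(10))² = (-219/89 + 10²)² = (-219/89 + 100)² = (8681/89)² = 75359761/7921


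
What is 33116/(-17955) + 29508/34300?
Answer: -4329019/4398975 ≈ -0.98410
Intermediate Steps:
33116/(-17955) + 29508/34300 = 33116*(-1/17955) + 29508*(1/34300) = -33116/17955 + 7377/8575 = -4329019/4398975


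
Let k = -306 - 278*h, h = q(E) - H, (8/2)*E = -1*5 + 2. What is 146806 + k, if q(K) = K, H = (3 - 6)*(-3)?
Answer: 298421/2 ≈ 1.4921e+5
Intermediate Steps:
H = 9 (H = -3*(-3) = 9)
E = -3/4 (E = (-1*5 + 2)/4 = (-5 + 2)/4 = (1/4)*(-3) = -3/4 ≈ -0.75000)
h = -39/4 (h = -3/4 - 1*9 = -3/4 - 9 = -39/4 ≈ -9.7500)
k = 4809/2 (k = -306 - 278*(-39/4) = -306 + 5421/2 = 4809/2 ≈ 2404.5)
146806 + k = 146806 + 4809/2 = 298421/2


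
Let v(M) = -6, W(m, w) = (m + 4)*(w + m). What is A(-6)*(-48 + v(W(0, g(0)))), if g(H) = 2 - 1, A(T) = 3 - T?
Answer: -486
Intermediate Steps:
g(H) = 1
W(m, w) = (4 + m)*(m + w)
A(-6)*(-48 + v(W(0, g(0)))) = (3 - 1*(-6))*(-48 - 6) = (3 + 6)*(-54) = 9*(-54) = -486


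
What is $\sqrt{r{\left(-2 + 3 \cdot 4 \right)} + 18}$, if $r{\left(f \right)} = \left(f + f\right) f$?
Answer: $\sqrt{218} \approx 14.765$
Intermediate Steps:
$r{\left(f \right)} = 2 f^{2}$ ($r{\left(f \right)} = 2 f f = 2 f^{2}$)
$\sqrt{r{\left(-2 + 3 \cdot 4 \right)} + 18} = \sqrt{2 \left(-2 + 3 \cdot 4\right)^{2} + 18} = \sqrt{2 \left(-2 + 12\right)^{2} + 18} = \sqrt{2 \cdot 10^{2} + 18} = \sqrt{2 \cdot 100 + 18} = \sqrt{200 + 18} = \sqrt{218}$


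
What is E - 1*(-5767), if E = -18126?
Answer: -12359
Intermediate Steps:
E - 1*(-5767) = -18126 - 1*(-5767) = -18126 + 5767 = -12359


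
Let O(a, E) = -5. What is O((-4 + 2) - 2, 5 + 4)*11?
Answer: -55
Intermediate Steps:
O((-4 + 2) - 2, 5 + 4)*11 = -5*11 = -55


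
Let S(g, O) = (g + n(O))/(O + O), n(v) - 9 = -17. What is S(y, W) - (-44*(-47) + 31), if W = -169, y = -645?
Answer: -708809/338 ≈ -2097.1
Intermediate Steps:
n(v) = -8 (n(v) = 9 - 17 = -8)
S(g, O) = (-8 + g)/(2*O) (S(g, O) = (g - 8)/(O + O) = (-8 + g)/((2*O)) = (-8 + g)*(1/(2*O)) = (-8 + g)/(2*O))
S(y, W) - (-44*(-47) + 31) = (½)*(-8 - 645)/(-169) - (-44*(-47) + 31) = (½)*(-1/169)*(-653) - (2068 + 31) = 653/338 - 1*2099 = 653/338 - 2099 = -708809/338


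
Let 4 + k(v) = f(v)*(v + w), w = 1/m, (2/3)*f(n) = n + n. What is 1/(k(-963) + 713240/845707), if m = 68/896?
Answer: 14377019/39451072370885 ≈ 3.6443e-7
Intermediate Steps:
f(n) = 3*n (f(n) = 3*(n + n)/2 = 3*(2*n)/2 = 3*n)
m = 17/224 (m = 68*(1/896) = 17/224 ≈ 0.075893)
w = 224/17 (w = 1/(17/224) = 224/17 ≈ 13.176)
k(v) = -4 + 3*v*(224/17 + v) (k(v) = -4 + (3*v)*(v + 224/17) = -4 + (3*v)*(224/17 + v) = -4 + 3*v*(224/17 + v))
1/(k(-963) + 713240/845707) = 1/((-4 + 3*(-963)**2 + (672/17)*(-963)) + 713240/845707) = 1/((-4 + 3*927369 - 647136/17) + 713240*(1/845707)) = 1/((-4 + 2782107 - 647136/17) + 713240/845707) = 1/(46648615/17 + 713240/845707) = 1/(39451072370885/14377019) = 14377019/39451072370885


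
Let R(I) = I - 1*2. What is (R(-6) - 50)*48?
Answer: -2784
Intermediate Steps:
R(I) = -2 + I (R(I) = I - 2 = -2 + I)
(R(-6) - 50)*48 = ((-2 - 6) - 50)*48 = (-8 - 50)*48 = -58*48 = -2784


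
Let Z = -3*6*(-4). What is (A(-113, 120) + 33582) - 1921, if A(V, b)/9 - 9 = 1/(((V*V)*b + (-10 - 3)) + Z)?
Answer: 48639504547/1532339 ≈ 31742.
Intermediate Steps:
Z = 72 (Z = -18*(-4) = 72)
A(V, b) = 81 + 9/(59 + b*V²) (A(V, b) = 81 + 9/(((V*V)*b + (-10 - 3)) + 72) = 81 + 9/((V²*b - 13) + 72) = 81 + 9/((b*V² - 13) + 72) = 81 + 9/((-13 + b*V²) + 72) = 81 + 9/(59 + b*V²))
(A(-113, 120) + 33582) - 1921 = (9*(532 + 9*120*(-113)²)/(59 + 120*(-113)²) + 33582) - 1921 = (9*(532 + 9*120*12769)/(59 + 120*12769) + 33582) - 1921 = (9*(532 + 13790520)/(59 + 1532280) + 33582) - 1921 = (9*13791052/1532339 + 33582) - 1921 = (9*(1/1532339)*13791052 + 33582) - 1921 = (124119468/1532339 + 33582) - 1921 = 51583127766/1532339 - 1921 = 48639504547/1532339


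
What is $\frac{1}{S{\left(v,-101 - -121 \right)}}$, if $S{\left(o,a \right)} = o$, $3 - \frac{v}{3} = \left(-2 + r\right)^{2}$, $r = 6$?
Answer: $- \frac{1}{39} \approx -0.025641$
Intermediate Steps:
$v = -39$ ($v = 9 - 3 \left(-2 + 6\right)^{2} = 9 - 3 \cdot 4^{2} = 9 - 48 = -39$)
$\frac{1}{S{\left(v,-101 - -121 \right)}} = \frac{1}{-39} = - \frac{1}{39}$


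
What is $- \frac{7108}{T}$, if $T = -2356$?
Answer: $\frac{1777}{589} \approx 3.017$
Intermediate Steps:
$- \frac{7108}{T} = - \frac{7108}{-2356} = \left(-7108\right) \left(- \frac{1}{2356}\right) = \frac{1777}{589}$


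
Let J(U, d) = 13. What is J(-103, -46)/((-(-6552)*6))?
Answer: 1/3024 ≈ 0.00033069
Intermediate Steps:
J(-103, -46)/((-(-6552)*6)) = 13/((-(-6552)*6)) = 13/((-312*(-126))) = 13/39312 = 13*(1/39312) = 1/3024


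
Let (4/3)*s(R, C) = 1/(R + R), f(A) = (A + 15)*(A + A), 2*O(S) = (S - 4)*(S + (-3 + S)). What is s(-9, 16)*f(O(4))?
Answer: 0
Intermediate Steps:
O(S) = (-4 + S)*(-3 + 2*S)/2 (O(S) = ((S - 4)*(S + (-3 + S)))/2 = ((-4 + S)*(-3 + 2*S))/2 = (-4 + S)*(-3 + 2*S)/2)
f(A) = 2*A*(15 + A) (f(A) = (15 + A)*(2*A) = 2*A*(15 + A))
s(R, C) = 3/(8*R) (s(R, C) = 3/(4*(R + R)) = 3/(4*((2*R))) = 3*(1/(2*R))/4 = 3/(8*R))
s(-9, 16)*f(O(4)) = ((3/8)/(-9))*(2*(6 + 4² - 11/2*4)*(15 + (6 + 4² - 11/2*4))) = ((3/8)*(-⅑))*(2*(6 + 16 - 22)*(15 + (6 + 16 - 22))) = -0*(15 + 0)/12 = -0*15/12 = -1/24*0 = 0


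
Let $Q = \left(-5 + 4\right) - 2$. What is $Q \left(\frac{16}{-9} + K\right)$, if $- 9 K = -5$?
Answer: $\frac{11}{3} \approx 3.6667$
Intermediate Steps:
$K = \frac{5}{9}$ ($K = \left(- \frac{1}{9}\right) \left(-5\right) = \frac{5}{9} \approx 0.55556$)
$Q = -3$ ($Q = -1 - 2 = -3$)
$Q \left(\frac{16}{-9} + K\right) = - 3 \left(\frac{16}{-9} + \frac{5}{9}\right) = - 3 \left(16 \left(- \frac{1}{9}\right) + \frac{5}{9}\right) = - 3 \left(- \frac{16}{9} + \frac{5}{9}\right) = \left(-3\right) \left(- \frac{11}{9}\right) = \frac{11}{3}$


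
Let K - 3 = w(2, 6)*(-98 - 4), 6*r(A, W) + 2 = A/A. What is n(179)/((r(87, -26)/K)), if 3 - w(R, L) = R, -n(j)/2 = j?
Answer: -212652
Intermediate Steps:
n(j) = -2*j
w(R, L) = 3 - R
r(A, W) = -1/6 (r(A, W) = -1/3 + (A/A)/6 = -1/3 + (1/6)*1 = -1/3 + 1/6 = -1/6)
K = -99 (K = 3 + (3 - 1*2)*(-98 - 4) = 3 + (3 - 2)*(-102) = 3 + 1*(-102) = 3 - 102 = -99)
n(179)/((r(87, -26)/K)) = (-2*179)/((-1/6/(-99))) = -358/((-1/6*(-1/99))) = -358/1/594 = -358*594 = -212652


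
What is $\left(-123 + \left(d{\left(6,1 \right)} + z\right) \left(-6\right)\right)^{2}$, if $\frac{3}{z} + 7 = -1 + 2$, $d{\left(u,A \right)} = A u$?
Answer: $24336$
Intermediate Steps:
$z = - \frac{1}{2}$ ($z = \frac{3}{-7 + \left(-1 + 2\right)} = \frac{3}{-7 + 1} = \frac{3}{-6} = 3 \left(- \frac{1}{6}\right) = - \frac{1}{2} \approx -0.5$)
$\left(-123 + \left(d{\left(6,1 \right)} + z\right) \left(-6\right)\right)^{2} = \left(-123 + \left(1 \cdot 6 - \frac{1}{2}\right) \left(-6\right)\right)^{2} = \left(-123 + \left(6 - \frac{1}{2}\right) \left(-6\right)\right)^{2} = \left(-123 + \frac{11}{2} \left(-6\right)\right)^{2} = \left(-123 - 33\right)^{2} = \left(-156\right)^{2} = 24336$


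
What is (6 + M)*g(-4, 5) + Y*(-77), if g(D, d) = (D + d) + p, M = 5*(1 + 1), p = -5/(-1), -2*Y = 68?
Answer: 2714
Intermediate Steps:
Y = -34 (Y = -½*68 = -34)
p = 5 (p = -5*(-1) = 5)
M = 10 (M = 5*2 = 10)
g(D, d) = 5 + D + d (g(D, d) = (D + d) + 5 = 5 + D + d)
(6 + M)*g(-4, 5) + Y*(-77) = (6 + 10)*(5 - 4 + 5) - 34*(-77) = 16*6 + 2618 = 96 + 2618 = 2714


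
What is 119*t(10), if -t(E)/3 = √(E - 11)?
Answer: -357*I ≈ -357.0*I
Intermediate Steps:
t(E) = -3*√(-11 + E) (t(E) = -3*√(E - 11) = -3*√(-11 + E))
119*t(10) = 119*(-3*√(-11 + 10)) = 119*(-3*I) = -357*I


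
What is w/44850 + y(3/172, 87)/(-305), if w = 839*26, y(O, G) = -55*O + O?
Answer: 4429339/9049350 ≈ 0.48946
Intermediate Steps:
y(O, G) = -54*O
w = 21814
w/44850 + y(3/172, 87)/(-305) = 21814/44850 - 162/172/(-305) = 21814*(1/44850) - 162/172*(-1/305) = 839/1725 - 54*3/172*(-1/305) = 839/1725 - 81/86*(-1/305) = 839/1725 + 81/26230 = 4429339/9049350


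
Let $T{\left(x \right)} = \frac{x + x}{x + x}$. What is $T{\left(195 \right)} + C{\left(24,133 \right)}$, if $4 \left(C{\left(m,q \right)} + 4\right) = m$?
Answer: $3$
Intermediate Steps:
$C{\left(m,q \right)} = -4 + \frac{m}{4}$
$T{\left(x \right)} = 1$ ($T{\left(x \right)} = \frac{2 x}{2 x} = 2 x \frac{1}{2 x} = 1$)
$T{\left(195 \right)} + C{\left(24,133 \right)} = 1 + \left(-4 + \frac{1}{4} \cdot 24\right) = 1 + \left(-4 + 6\right) = 1 + 2 = 3$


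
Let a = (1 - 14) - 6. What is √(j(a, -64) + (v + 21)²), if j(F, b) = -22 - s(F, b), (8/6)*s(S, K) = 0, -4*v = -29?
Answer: √12417/4 ≈ 27.858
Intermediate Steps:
v = 29/4 (v = -¼*(-29) = 29/4 ≈ 7.2500)
s(S, K) = 0 (s(S, K) = (¾)*0 = 0)
a = -19 (a = -13 - 6 = -19)
j(F, b) = -22 (j(F, b) = -22 - 1*0 = -22 + 0 = -22)
√(j(a, -64) + (v + 21)²) = √(-22 + (29/4 + 21)²) = √(-22 + (113/4)²) = √(-22 + 12769/16) = √(12417/16) = √12417/4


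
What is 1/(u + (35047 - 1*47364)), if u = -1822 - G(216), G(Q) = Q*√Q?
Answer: -1571/21092625 + 16*√6/2343625 ≈ -5.7758e-5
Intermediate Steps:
G(Q) = Q^(3/2)
u = -1822 - 1296*√6 (u = -1822 - 216^(3/2) = -1822 - 1296*√6 ≈ -4996.5)
1/(u + (35047 - 1*47364)) = 1/((-1822 - 1296*√6) + (35047 - 1*47364)) = 1/((-1822 - 1296*√6) + (35047 - 47364)) = 1/((-1822 - 1296*√6) - 12317) = 1/(-14139 - 1296*√6)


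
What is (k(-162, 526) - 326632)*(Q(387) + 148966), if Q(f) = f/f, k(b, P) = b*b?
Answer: -44747899196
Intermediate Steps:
k(b, P) = b²
Q(f) = 1
(k(-162, 526) - 326632)*(Q(387) + 148966) = ((-162)² - 326632)*(1 + 148966) = (26244 - 326632)*148967 = -300388*148967 = -44747899196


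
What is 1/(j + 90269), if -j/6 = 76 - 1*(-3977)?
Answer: 1/65951 ≈ 1.5163e-5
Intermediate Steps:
j = -24318 (j = -6*(76 - 1*(-3977)) = -6*(76 + 3977) = -6*4053 = -24318)
1/(j + 90269) = 1/(-24318 + 90269) = 1/65951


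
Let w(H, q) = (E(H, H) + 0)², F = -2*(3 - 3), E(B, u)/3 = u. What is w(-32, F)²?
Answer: 84934656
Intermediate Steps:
E(B, u) = 3*u
F = 0 (F = -2*0 = 0)
w(H, q) = 9*H² (w(H, q) = (3*H + 0)² = (3*H)² = 9*H²)
w(-32, F)² = (9*(-32)²)² = (9*1024)² = 9216² = 84934656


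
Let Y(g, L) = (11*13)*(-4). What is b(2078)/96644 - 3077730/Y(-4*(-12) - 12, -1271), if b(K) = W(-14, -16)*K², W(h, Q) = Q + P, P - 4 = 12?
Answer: 1538865/286 ≈ 5380.6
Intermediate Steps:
P = 16 (P = 4 + 12 = 16)
W(h, Q) = 16 + Q (W(h, Q) = Q + 16 = 16 + Q)
Y(g, L) = -572 (Y(g, L) = 143*(-4) = -572)
b(K) = 0 (b(K) = (16 - 16)*K² = 0*K² = 0)
b(2078)/96644 - 3077730/Y(-4*(-12) - 12, -1271) = 0/96644 - 3077730/(-572) = 0*(1/96644) - 3077730*(-1/572) = 0 + 1538865/286 = 1538865/286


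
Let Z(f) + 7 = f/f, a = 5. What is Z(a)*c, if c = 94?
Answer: -564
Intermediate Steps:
Z(f) = -6 (Z(f) = -7 + f/f = -7 + 1 = -6)
Z(a)*c = -6*94 = -564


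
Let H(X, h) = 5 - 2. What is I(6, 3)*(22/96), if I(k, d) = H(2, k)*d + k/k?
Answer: 55/24 ≈ 2.2917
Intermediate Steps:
H(X, h) = 3
I(k, d) = 1 + 3*d (I(k, d) = 3*d + k/k = 3*d + 1 = 1 + 3*d)
I(6, 3)*(22/96) = (1 + 3*3)*(22/96) = (1 + 9)*(22*(1/96)) = 10*(11/48) = 55/24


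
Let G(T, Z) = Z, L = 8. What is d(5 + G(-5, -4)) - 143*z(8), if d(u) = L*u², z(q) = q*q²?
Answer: -73208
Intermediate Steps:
z(q) = q³
d(u) = 8*u²
d(5 + G(-5, -4)) - 143*z(8) = 8*(5 - 4)² - 143*8³ = 8*1² - 143*512 = 8*1 - 73216 = 8 - 73216 = -73208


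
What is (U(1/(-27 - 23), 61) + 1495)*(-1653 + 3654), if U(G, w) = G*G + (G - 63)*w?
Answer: -11751971049/2500 ≈ -4.7008e+6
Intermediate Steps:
U(G, w) = G² + w*(-63 + G) (U(G, w) = G² + (-63 + G)*w = G² + w*(-63 + G))
(U(1/(-27 - 23), 61) + 1495)*(-1653 + 3654) = (((1/(-27 - 23))² - 63*61 + 61/(-27 - 23)) + 1495)*(-1653 + 3654) = (((1/(-50))² - 3843 + 61/(-50)) + 1495)*2001 = (((-1/50)² - 3843 - 1/50*61) + 1495)*2001 = ((1/2500 - 3843 - 61/50) + 1495)*2001 = (-9610549/2500 + 1495)*2001 = -5873049/2500*2001 = -11751971049/2500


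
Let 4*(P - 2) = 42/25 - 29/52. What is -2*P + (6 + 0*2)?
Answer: 3741/2600 ≈ 1.4388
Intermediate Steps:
P = 11859/5200 (P = 2 + (42/25 - 29/52)/4 = 2 + (¼)*(1459/1300) = 2 + 1459/5200 = 11859/5200 ≈ 2.2806)
-2*P + (6 + 0*2) = -2*11859/5200 + (6 + 0*2) = -11859/2600 + (6 + 0) = -11859/2600 + 6 = 3741/2600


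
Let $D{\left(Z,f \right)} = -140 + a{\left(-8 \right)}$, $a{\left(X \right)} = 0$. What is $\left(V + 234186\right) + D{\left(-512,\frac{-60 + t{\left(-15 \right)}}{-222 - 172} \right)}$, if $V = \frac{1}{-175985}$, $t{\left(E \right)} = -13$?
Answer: $\frac{41188585309}{175985} \approx 2.3405 \cdot 10^{5}$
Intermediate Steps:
$V = - \frac{1}{175985} \approx -5.6823 \cdot 10^{-6}$
$D{\left(Z,f \right)} = -140$ ($D{\left(Z,f \right)} = -140 + 0 = -140$)
$\left(V + 234186\right) + D{\left(-512,\frac{-60 + t{\left(-15 \right)}}{-222 - 172} \right)} = \left(- \frac{1}{175985} + 234186\right) - 140 = \frac{41213223209}{175985} - 140 = \frac{41188585309}{175985}$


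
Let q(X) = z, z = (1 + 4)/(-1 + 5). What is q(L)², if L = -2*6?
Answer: 25/16 ≈ 1.5625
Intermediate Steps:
L = -12 (L = -1*12 = -12)
z = 5/4 ≈ 1.2500
q(X) = 5/4
q(L)² = (5/4)² = 25/16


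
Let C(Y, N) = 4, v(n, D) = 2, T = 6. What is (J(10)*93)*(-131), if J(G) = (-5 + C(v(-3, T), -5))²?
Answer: -12183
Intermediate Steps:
J(G) = 1 (J(G) = (-5 + 4)² = (-1)² = 1)
(J(10)*93)*(-131) = (1*93)*(-131) = 93*(-131) = -12183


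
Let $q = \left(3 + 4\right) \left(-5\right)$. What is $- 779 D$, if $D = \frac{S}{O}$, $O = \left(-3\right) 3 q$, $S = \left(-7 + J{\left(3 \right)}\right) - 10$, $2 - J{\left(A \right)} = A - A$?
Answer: $\frac{779}{21} \approx 37.095$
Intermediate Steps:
$J{\left(A \right)} = 2$ ($J{\left(A \right)} = 2 - \left(A - A\right) = 2 - 0 = 2 + 0 = 2$)
$S = -15$ ($S = \left(-7 + 2\right) - 10 = -5 - 10 = -15$)
$q = -35$ ($q = 7 \left(-5\right) = -35$)
$O = 315$ ($O = \left(-3\right) 3 \left(-35\right) = \left(-9\right) \left(-35\right) = 315$)
$D = - \frac{1}{21}$ ($D = - \frac{15}{315} = \left(-15\right) \frac{1}{315} = - \frac{1}{21} \approx -0.047619$)
$- 779 D = \left(-779\right) \left(- \frac{1}{21}\right) = \frac{779}{21}$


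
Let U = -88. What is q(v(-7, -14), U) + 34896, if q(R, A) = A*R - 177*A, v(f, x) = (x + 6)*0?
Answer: 50472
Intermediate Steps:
v(f, x) = 0 (v(f, x) = (6 + x)*0 = 0)
q(R, A) = -177*A + A*R
q(v(-7, -14), U) + 34896 = -88*(-177 + 0) + 34896 = -88*(-177) + 34896 = 15576 + 34896 = 50472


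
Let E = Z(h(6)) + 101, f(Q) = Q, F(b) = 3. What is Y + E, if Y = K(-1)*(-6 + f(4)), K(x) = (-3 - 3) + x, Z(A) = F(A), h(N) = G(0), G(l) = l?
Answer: 118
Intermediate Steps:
h(N) = 0
Z(A) = 3
K(x) = -6 + x
Y = 14 (Y = (-6 - 1)*(-6 + 4) = -7*(-2) = 14)
E = 104 (E = 3 + 101 = 104)
Y + E = 14 + 104 = 118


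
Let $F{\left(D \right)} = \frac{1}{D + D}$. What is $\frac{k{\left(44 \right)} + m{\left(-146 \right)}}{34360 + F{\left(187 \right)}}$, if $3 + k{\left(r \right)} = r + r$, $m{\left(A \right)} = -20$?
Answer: $\frac{24310}{12850641} \approx 0.0018917$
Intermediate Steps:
$F{\left(D \right)} = \frac{1}{2 D}$
$k{\left(r \right)} = -3 + 2 r$ ($k{\left(r \right)} = -3 + \left(r + r\right) = -3 + 2 r$)
$\frac{k{\left(44 \right)} + m{\left(-146 \right)}}{34360 + F{\left(187 \right)}} = \frac{\left(-3 + 2 \cdot 44\right) - 20}{34360 + \frac{1}{2 \cdot 187}} = \frac{\left(-3 + 88\right) - 20}{34360 + \frac{1}{2} \cdot \frac{1}{187}} = \frac{85 - 20}{34360 + \frac{1}{374}} = \frac{65}{\frac{12850641}{374}} = 65 \cdot \frac{374}{12850641} = \frac{24310}{12850641}$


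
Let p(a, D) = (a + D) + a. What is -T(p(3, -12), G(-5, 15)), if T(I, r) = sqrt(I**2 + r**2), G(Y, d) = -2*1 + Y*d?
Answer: -sqrt(5965) ≈ -77.233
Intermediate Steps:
p(a, D) = D + 2*a (p(a, D) = (D + a) + a = D + 2*a)
G(Y, d) = -2 + Y*d
-T(p(3, -12), G(-5, 15)) = -sqrt((-12 + 2*3)**2 + (-2 - 5*15)**2) = -sqrt((-12 + 6)**2 + (-2 - 75)**2) = -sqrt((-6)**2 + (-77)**2) = -sqrt(36 + 5929) = -sqrt(5965)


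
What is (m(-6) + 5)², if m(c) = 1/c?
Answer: 841/36 ≈ 23.361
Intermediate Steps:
(m(-6) + 5)² = (1/(-6) + 5)² = (-⅙ + 5)² = (29/6)² = 841/36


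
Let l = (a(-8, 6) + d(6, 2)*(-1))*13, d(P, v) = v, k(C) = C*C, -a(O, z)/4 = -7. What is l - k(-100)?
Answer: -9662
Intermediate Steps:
a(O, z) = 28 (a(O, z) = -4*(-7) = 28)
k(C) = C**2
l = 338 (l = (28 + 2*(-1))*13 = (28 - 2)*13 = 26*13 = 338)
l - k(-100) = 338 - 1*(-100)**2 = 338 - 1*10000 = 338 - 10000 = -9662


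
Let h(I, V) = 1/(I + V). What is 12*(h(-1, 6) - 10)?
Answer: -588/5 ≈ -117.60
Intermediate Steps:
12*(h(-1, 6) - 10) = 12*(1/(-1 + 6) - 10) = 12*(1/5 - 10) = 12*(-49/5) = -588/5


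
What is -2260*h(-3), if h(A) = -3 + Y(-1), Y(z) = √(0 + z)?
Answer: 6780 - 2260*I ≈ 6780.0 - 2260.0*I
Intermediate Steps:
Y(z) = √z
h(A) = -3 + I (h(A) = -3 + √(-1) = -3 + I)
-2260*h(-3) = -2260*(-3 + I) = 6780 - 2260*I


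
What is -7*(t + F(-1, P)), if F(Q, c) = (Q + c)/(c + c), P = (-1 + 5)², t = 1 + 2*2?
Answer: -1225/32 ≈ -38.281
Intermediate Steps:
t = 5 (t = 1 + 4 = 5)
P = 16 (P = 4² = 16)
F(Q, c) = (Q + c)/(2*c) (F(Q, c) = (Q + c)/((2*c)) = (Q + c)*(1/(2*c)) = (Q + c)/(2*c))
-7*(t + F(-1, P)) = -7*(5 + (½)*(-1 + 16)/16) = -7*(5 + (½)*(1/16)*15) = -7*(5 + 15/32) = -7*175/32 = -1225/32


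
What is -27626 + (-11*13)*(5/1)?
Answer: -28341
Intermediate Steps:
-27626 + (-11*13)*(5/1) = -27626 - 715 = -28341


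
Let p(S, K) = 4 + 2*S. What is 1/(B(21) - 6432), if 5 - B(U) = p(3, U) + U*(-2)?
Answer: -1/6395 ≈ -0.00015637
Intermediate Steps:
B(U) = -5 + 2*U (B(U) = 5 - ((4 + 2*3) + U*(-2)) = 5 - ((4 + 6) - 2*U) = 5 - (10 - 2*U) = 5 + (-10 + 2*U) = -5 + 2*U)
1/(B(21) - 6432) = 1/((-5 + 2*21) - 6432) = 1/((-5 + 42) - 6432) = 1/(37 - 6432) = 1/(-6395) = -1/6395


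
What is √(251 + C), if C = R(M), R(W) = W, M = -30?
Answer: √221 ≈ 14.866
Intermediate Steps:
C = -30
√(251 + C) = √(251 - 30) = √221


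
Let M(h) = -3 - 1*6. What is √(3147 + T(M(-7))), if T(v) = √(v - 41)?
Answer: √(3147 + 5*I*√2) ≈ 56.098 + 0.06302*I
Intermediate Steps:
M(h) = -9 (M(h) = -3 - 6 = -9)
T(v) = √(-41 + v)
√(3147 + T(M(-7))) = √(3147 + √(-41 - 9)) = √(3147 + √(-50)) = √(3147 + 5*I*√2)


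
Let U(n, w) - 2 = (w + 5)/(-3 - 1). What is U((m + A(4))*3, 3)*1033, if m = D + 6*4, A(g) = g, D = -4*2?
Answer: 0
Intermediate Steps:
D = -8
m = 16 (m = -8 + 6*4 = -8 + 24 = 16)
U(n, w) = ¾ - w/4 (U(n, w) = 2 + (w + 5)/(-3 - 1) = 2 + (5 + w)/(-4) = 2 + (5 + w)*(-¼) = 2 + (-5/4 - w/4) = ¾ - w/4)
U((m + A(4))*3, 3)*1033 = (¾ - ¼*3)*1033 = (¾ - ¾)*1033 = 0*1033 = 0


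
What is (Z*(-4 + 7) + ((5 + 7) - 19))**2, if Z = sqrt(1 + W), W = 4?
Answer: 94 - 42*sqrt(5) ≈ 0.085145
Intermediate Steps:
Z = sqrt(5) (Z = sqrt(1 + 4) = sqrt(5) ≈ 2.2361)
(Z*(-4 + 7) + ((5 + 7) - 19))**2 = (sqrt(5)*(-4 + 7) + ((5 + 7) - 19))**2 = (sqrt(5)*3 + (12 - 19))**2 = (3*sqrt(5) - 7)**2 = (-7 + 3*sqrt(5))**2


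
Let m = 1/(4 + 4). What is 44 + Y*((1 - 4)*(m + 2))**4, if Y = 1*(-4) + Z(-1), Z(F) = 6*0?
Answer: -6720145/1024 ≈ -6562.6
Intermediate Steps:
Z(F) = 0
m = 1/8 ≈ 0.12500
Y = -4 (Y = 1*(-4) + 0 = -4 + 0 = -4)
44 + Y*((1 - 4)*(m + 2))**4 = 44 - 4*(1 - 4)**4*(1/8 + 2)**4 = 44 - 4*(-3*17/8)**4 = 44 - 4*(-51/8)**4 = 44 - 4*6765201/4096 = 44 - 6765201/1024 = -6720145/1024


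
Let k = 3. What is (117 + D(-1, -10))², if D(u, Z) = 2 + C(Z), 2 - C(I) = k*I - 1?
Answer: 23104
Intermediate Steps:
C(I) = 3 - 3*I (C(I) = 2 - (3*I - 1) = 2 - (-1 + 3*I) = 2 + (1 - 3*I) = 3 - 3*I)
D(u, Z) = 5 - 3*Z (D(u, Z) = 2 + (3 - 3*Z) = 5 - 3*Z)
(117 + D(-1, -10))² = (117 + (5 - 3*(-10)))² = (117 + (5 + 30))² = (117 + 35)² = 152² = 23104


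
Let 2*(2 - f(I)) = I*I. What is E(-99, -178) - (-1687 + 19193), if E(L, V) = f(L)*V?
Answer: 854427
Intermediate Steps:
f(I) = 2 - I**2/2 (f(I) = 2 - I*I/2 = 2 - I**2/2)
E(L, V) = V*(2 - L**2/2) (E(L, V) = (2 - L**2/2)*V = V*(2 - L**2/2))
E(-99, -178) - (-1687 + 19193) = (1/2)*(-178)*(4 - 1*(-99)**2) - (-1687 + 19193) = (1/2)*(-178)*(4 - 1*9801) - 1*17506 = (1/2)*(-178)*(4 - 9801) - 17506 = (1/2)*(-178)*(-9797) - 17506 = 871933 - 17506 = 854427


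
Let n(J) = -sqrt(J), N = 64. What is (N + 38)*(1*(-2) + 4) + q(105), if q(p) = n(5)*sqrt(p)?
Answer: 204 - 5*sqrt(21) ≈ 181.09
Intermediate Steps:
q(p) = -sqrt(5)*sqrt(p) (q(p) = (-sqrt(5))*sqrt(p) = -sqrt(5)*sqrt(p))
(N + 38)*(1*(-2) + 4) + q(105) = (64 + 38)*(1*(-2) + 4) - sqrt(5)*sqrt(105) = 102*(-2 + 4) - 5*sqrt(21) = 102*2 - 5*sqrt(21) = 204 - 5*sqrt(21)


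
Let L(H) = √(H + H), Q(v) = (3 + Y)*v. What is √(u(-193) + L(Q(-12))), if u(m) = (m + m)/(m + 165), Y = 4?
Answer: √(2702 + 392*I*√42)/14 ≈ 4.044 + 1.6026*I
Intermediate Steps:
Q(v) = 7*v (Q(v) = (3 + 4)*v = 7*v)
L(H) = √2*√H (L(H) = √(2*H) = √2*√H)
u(m) = 2*m/(165 + m) (u(m) = (2*m)/(165 + m) = 2*m/(165 + m))
√(u(-193) + L(Q(-12))) = √(2*(-193)/(165 - 193) + √2*√(7*(-12))) = √(2*(-193)/(-28) + √2*√(-84)) = √(2*(-193)*(-1/28) + √2*(2*I*√21)) = √(193/14 + 2*I*√42)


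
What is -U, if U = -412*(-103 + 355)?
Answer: 103824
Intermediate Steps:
U = -103824 (U = -412*252 = -103824)
-U = -1*(-103824) = 103824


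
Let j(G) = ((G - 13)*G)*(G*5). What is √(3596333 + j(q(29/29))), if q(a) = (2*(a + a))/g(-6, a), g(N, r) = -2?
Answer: √3596033 ≈ 1896.3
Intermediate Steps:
q(a) = -2*a (q(a) = (2*(a + a))/(-2) = (2*(2*a))*(-½) = (4*a)*(-½) = -2*a)
j(G) = 5*G²*(-13 + G) (j(G) = ((-13 + G)*G)*(5*G) = (G*(-13 + G))*(5*G) = 5*G²*(-13 + G))
√(3596333 + j(q(29/29))) = √(3596333 + 5*(-58/29)²*(-13 - 58/29)) = √(3596333 + 5*(-2*1)²*(-13 - 2*1)) = √(3596333 + 5*(-2)²*(-13 - 2)) = √(3596333 + 5*4*(-15)) = √(3596333 - 300) = √3596033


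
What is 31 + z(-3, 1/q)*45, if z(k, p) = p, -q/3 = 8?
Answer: 233/8 ≈ 29.125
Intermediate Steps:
q = -24 (q = -3*8 = -24)
31 + z(-3, 1/q)*45 = 31 + 45/(-24) = 31 - 1/24*45 = 31 - 15/8 = 233/8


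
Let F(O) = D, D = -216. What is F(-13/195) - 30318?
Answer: -30534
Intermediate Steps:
F(O) = -216
F(-13/195) - 30318 = -216 - 30318 = -30534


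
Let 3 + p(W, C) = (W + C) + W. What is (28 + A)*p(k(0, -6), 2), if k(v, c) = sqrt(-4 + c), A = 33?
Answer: -61 + 122*I*sqrt(10) ≈ -61.0 + 385.8*I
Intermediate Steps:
p(W, C) = -3 + C + 2*W (p(W, C) = -3 + ((W + C) + W) = -3 + ((C + W) + W) = -3 + (C + 2*W) = -3 + C + 2*W)
(28 + A)*p(k(0, -6), 2) = (28 + 33)*(-3 + 2 + 2*sqrt(-4 - 6)) = 61*(-3 + 2 + 2*sqrt(-10)) = 61*(-3 + 2 + 2*(I*sqrt(10))) = 61*(-3 + 2 + 2*I*sqrt(10)) = 61*(-1 + 2*I*sqrt(10)) = -61 + 122*I*sqrt(10)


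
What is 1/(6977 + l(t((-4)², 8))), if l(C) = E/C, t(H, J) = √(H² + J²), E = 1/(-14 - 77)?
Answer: 18488491840/128994207567679 + 728*√5/128994207567679 ≈ 0.00014333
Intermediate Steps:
E = -1/91 (E = 1/(-91) = -1/91 ≈ -0.010989)
l(C) = -1/(91*C)
1/(6977 + l(t((-4)², 8))) = 1/(6977 - 1/(91*√(((-4)²)² + 8²))) = 1/(6977 - 1/(91*√(16² + 64))) = 1/(6977 - 1/(91*√(256 + 64))) = 1/(6977 - √5/40/91) = 1/(6977 - √5/3640)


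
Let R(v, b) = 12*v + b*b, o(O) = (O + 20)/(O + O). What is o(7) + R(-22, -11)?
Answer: -1975/14 ≈ -141.07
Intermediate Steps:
o(O) = (20 + O)/(2*O) (o(O) = (20 + O)/((2*O)) = (20 + O)*(1/(2*O)) = (20 + O)/(2*O))
R(v, b) = b**2 + 12*v (R(v, b) = 12*v + b**2 = b**2 + 12*v)
o(7) + R(-22, -11) = (1/2)*(20 + 7)/7 + ((-11)**2 + 12*(-22)) = (1/2)*(1/7)*27 + (121 - 264) = 27/14 - 143 = -1975/14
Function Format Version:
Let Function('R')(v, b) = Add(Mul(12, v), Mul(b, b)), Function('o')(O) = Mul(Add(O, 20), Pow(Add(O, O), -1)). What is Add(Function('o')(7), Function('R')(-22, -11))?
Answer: Rational(-1975, 14) ≈ -141.07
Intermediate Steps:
Function('o')(O) = Mul(Rational(1, 2), Pow(O, -1), Add(20, O)) (Function('o')(O) = Mul(Add(20, O), Pow(Mul(2, O), -1)) = Mul(Add(20, O), Mul(Rational(1, 2), Pow(O, -1))) = Mul(Rational(1, 2), Pow(O, -1), Add(20, O)))
Function('R')(v, b) = Add(Pow(b, 2), Mul(12, v)) (Function('R')(v, b) = Add(Mul(12, v), Pow(b, 2)) = Add(Pow(b, 2), Mul(12, v)))
Add(Function('o')(7), Function('R')(-22, -11)) = Add(Mul(Rational(1, 2), Pow(7, -1), Add(20, 7)), Add(Pow(-11, 2), Mul(12, -22))) = Add(Mul(Rational(1, 2), Rational(1, 7), 27), Add(121, -264)) = Add(Rational(27, 14), -143) = Rational(-1975, 14)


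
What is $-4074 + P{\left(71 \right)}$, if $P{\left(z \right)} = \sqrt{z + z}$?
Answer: $-4074 + \sqrt{142} \approx -4062.1$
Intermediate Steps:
$P{\left(z \right)} = \sqrt{2} \sqrt{z}$ ($P{\left(z \right)} = \sqrt{2 z} = \sqrt{2} \sqrt{z}$)
$-4074 + P{\left(71 \right)} = -4074 + \sqrt{2} \sqrt{71} = -4074 + \sqrt{142}$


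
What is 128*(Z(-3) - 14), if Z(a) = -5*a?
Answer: 128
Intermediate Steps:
128*(Z(-3) - 14) = 128*(-5*(-3) - 14) = 128*(15 - 14) = 128*1 = 128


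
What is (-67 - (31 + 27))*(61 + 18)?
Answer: -9875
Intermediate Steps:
(-67 - (31 + 27))*(61 + 18) = (-67 - 1*58)*79 = (-67 - 58)*79 = -125*79 = -9875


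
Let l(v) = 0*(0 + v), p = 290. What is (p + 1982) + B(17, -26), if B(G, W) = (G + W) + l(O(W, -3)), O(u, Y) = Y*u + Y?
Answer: 2263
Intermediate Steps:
O(u, Y) = Y + Y*u
l(v) = 0 (l(v) = 0*v = 0)
B(G, W) = G + W (B(G, W) = (G + W) + 0 = G + W)
(p + 1982) + B(17, -26) = (290 + 1982) + (17 - 26) = 2272 - 9 = 2263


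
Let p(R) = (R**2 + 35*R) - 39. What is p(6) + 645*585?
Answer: 377532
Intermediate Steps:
p(R) = -39 + R**2 + 35*R
p(6) + 645*585 = (-39 + 6**2 + 35*6) + 645*585 = (-39 + 36 + 210) + 377325 = 207 + 377325 = 377532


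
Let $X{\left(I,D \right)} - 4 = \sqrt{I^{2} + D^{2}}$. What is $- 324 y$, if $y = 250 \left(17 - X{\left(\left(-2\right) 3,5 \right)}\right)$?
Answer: $-1053000 + 81000 \sqrt{61} \approx -4.2037 \cdot 10^{5}$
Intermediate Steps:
$X{\left(I,D \right)} = 4 + \sqrt{D^{2} + I^{2}}$ ($X{\left(I,D \right)} = 4 + \sqrt{I^{2} + D^{2}} = 4 + \sqrt{D^{2} + I^{2}}$)
$y = 3250 - 250 \sqrt{61}$ ($y = 250 \left(17 - \left(4 + \sqrt{5^{2} + \left(\left(-2\right) 3\right)^{2}}\right)\right) = 250 \left(17 - \left(4 + \sqrt{25 + \left(-6\right)^{2}}\right)\right) = 250 \left(17 - \left(4 + \sqrt{25 + 36}\right)\right) = 250 \left(17 - \left(4 + \sqrt{61}\right)\right) = 250 \left(13 - \sqrt{61}\right) = 3250 - 250 \sqrt{61} \approx 1297.4$)
$- 324 y = - 324 \left(3250 - 250 \sqrt{61}\right) = -1053000 + 81000 \sqrt{61}$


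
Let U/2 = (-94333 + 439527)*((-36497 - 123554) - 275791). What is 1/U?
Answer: -1/300900086696 ≈ -3.3234e-12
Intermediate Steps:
U = -300900086696 (U = 2*((-94333 + 439527)*((-36497 - 123554) - 275791)) = 2*(345194*(-160051 - 275791)) = 2*(345194*(-435842)) = 2*(-150450043348) = -300900086696)
1/U = 1/(-300900086696) = -1/300900086696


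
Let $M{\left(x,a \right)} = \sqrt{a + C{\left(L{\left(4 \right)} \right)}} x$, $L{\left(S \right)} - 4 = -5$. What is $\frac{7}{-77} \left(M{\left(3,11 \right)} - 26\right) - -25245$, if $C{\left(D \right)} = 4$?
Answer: $\frac{277721}{11} - \frac{3 \sqrt{15}}{11} \approx 25246.0$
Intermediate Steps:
$L{\left(S \right)} = -1$ ($L{\left(S \right)} = 4 - 5 = -1$)
$M{\left(x,a \right)} = x \sqrt{4 + a}$ ($M{\left(x,a \right)} = \sqrt{a + 4} x = \sqrt{4 + a} x = x \sqrt{4 + a}$)
$\frac{7}{-77} \left(M{\left(3,11 \right)} - 26\right) - -25245 = \frac{7}{-77} \left(3 \sqrt{4 + 11} - 26\right) - -25245 = 7 \left(- \frac{1}{77}\right) \left(3 \sqrt{15} - 26\right) + 25245 = - \frac{-26 + 3 \sqrt{15}}{11} + 25245 = \left(\frac{26}{11} - \frac{3 \sqrt{15}}{11}\right) + 25245 = \frac{277721}{11} - \frac{3 \sqrt{15}}{11}$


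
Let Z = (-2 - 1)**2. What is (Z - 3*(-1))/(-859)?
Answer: -12/859 ≈ -0.013970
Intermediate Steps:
Z = 9 (Z = (-3)**2 = 9)
(Z - 3*(-1))/(-859) = (9 - 3*(-1))/(-859) = (9 + 3)*(-1/859) = 12*(-1/859) = -12/859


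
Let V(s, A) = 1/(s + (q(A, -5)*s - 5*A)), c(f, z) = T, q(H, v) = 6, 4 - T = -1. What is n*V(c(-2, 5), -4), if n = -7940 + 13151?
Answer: 5211/55 ≈ 94.745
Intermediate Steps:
T = 5 (T = 4 - 1*(-1) = 4 + 1 = 5)
c(f, z) = 5
n = 5211
V(s, A) = 1/(-5*A + 7*s) (V(s, A) = 1/(s + (6*s - 5*A)) = 1/(s + (-5*A + 6*s)) = 1/(-5*A + 7*s))
n*V(c(-2, 5), -4) = 5211/(-5*(-4) + 7*5) = 5211/(20 + 35) = 5211/55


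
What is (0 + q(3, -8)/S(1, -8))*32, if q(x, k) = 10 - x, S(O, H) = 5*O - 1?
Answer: 56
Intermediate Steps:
S(O, H) = -1 + 5*O
(0 + q(3, -8)/S(1, -8))*32 = (0 + (10 - 1*3)/(-1 + 5*1))*32 = (0 + (10 - 3)/(-1 + 5))*32 = (0 + 7/4)*32 = (7/4)*32 = 56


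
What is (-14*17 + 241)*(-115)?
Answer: -345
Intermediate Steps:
(-14*17 + 241)*(-115) = (-238 + 241)*(-115) = 3*(-115) = -345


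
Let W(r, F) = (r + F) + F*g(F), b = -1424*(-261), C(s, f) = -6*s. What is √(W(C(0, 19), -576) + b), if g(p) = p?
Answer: 12*√4881 ≈ 838.37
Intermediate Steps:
C(s, f) = -6*s
b = 371664
W(r, F) = F + r + F² (W(r, F) = (r + F) + F*F = (F + r) + F² = F + r + F²)
√(W(C(0, 19), -576) + b) = √((-576 - 6*0 + (-576)²) + 371664) = √((-576 + 0 + 331776) + 371664) = √(331200 + 371664) = √702864 = 12*√4881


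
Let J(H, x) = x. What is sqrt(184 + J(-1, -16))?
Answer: 2*sqrt(42) ≈ 12.961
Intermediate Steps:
sqrt(184 + J(-1, -16)) = sqrt(184 - 16) = sqrt(168) = 2*sqrt(42)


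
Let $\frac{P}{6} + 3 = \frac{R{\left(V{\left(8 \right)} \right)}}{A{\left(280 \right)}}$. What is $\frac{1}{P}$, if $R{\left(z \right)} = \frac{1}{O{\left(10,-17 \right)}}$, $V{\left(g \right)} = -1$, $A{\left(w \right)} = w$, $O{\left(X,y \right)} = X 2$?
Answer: $- \frac{2800}{50397} \approx -0.055559$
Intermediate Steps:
$O{\left(X,y \right)} = 2 X$
$R{\left(z \right)} = \frac{1}{20}$ ($R{\left(z \right)} = \frac{1}{2 \cdot 10} = \frac{1}{20}$)
$P = - \frac{50397}{2800}$ ($P = -18 + 6 \frac{1}{20 \cdot 280} = -18 + 6 \cdot \frac{1}{20} \cdot \frac{1}{280} = -18 + 6 \cdot \frac{1}{5600} = -18 + \frac{3}{2800} = - \frac{50397}{2800} \approx -17.999$)
$\frac{1}{P} = \frac{1}{- \frac{50397}{2800}} = - \frac{2800}{50397}$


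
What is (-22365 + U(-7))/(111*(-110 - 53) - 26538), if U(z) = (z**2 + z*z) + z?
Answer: 22274/44631 ≈ 0.49907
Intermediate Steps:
U(z) = z + 2*z**2 (U(z) = (z**2 + z**2) + z = 2*z**2 + z = z + 2*z**2)
(-22365 + U(-7))/(111*(-110 - 53) - 26538) = (-22365 - 7*(1 + 2*(-7)))/(111*(-110 - 53) - 26538) = (-22365 - 7*(1 - 14))/(111*(-163) - 26538) = (-22365 - 7*(-13))/(-18093 - 26538) = (-22365 + 91)/(-44631) = -22274*(-1/44631) = 22274/44631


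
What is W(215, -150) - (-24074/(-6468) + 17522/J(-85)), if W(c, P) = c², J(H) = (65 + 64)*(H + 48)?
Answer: 237840952999/5145294 ≈ 46225.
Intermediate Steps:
J(H) = 6192 + 129*H (J(H) = 129*(48 + H) = 6192 + 129*H)
W(215, -150) - (-24074/(-6468) + 17522/J(-85)) = 215² - (-24074/(-6468) + 17522/(6192 + 129*(-85))) = 46225 - (-24074*(-1/6468) + 17522/(6192 - 10965)) = 46225 - (12037/3234 + 17522/(-4773)) = 46225 - (12037/3234 + 17522*(-1/4773)) = 46225 - (12037/3234 - 17522/4773) = 46225 - 1*262151/5145294 = 46225 - 262151/5145294 = 237840952999/5145294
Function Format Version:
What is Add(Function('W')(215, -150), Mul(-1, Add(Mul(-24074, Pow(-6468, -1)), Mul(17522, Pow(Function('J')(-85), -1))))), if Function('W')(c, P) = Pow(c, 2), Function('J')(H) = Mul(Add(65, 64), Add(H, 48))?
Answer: Rational(237840952999, 5145294) ≈ 46225.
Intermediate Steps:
Function('J')(H) = Add(6192, Mul(129, H)) (Function('J')(H) = Mul(129, Add(48, H)) = Add(6192, Mul(129, H)))
Add(Function('W')(215, -150), Mul(-1, Add(Mul(-24074, Pow(-6468, -1)), Mul(17522, Pow(Function('J')(-85), -1))))) = Add(Pow(215, 2), Mul(-1, Add(Mul(-24074, Pow(-6468, -1)), Mul(17522, Pow(Add(6192, Mul(129, -85)), -1))))) = Add(46225, Mul(-1, Add(Mul(-24074, Rational(-1, 6468)), Mul(17522, Pow(Add(6192, -10965), -1))))) = Add(46225, Mul(-1, Add(Rational(12037, 3234), Mul(17522, Pow(-4773, -1))))) = Add(46225, Mul(-1, Add(Rational(12037, 3234), Mul(17522, Rational(-1, 4773))))) = Add(46225, Mul(-1, Add(Rational(12037, 3234), Rational(-17522, 4773)))) = Add(46225, Mul(-1, Rational(262151, 5145294))) = Add(46225, Rational(-262151, 5145294)) = Rational(237840952999, 5145294)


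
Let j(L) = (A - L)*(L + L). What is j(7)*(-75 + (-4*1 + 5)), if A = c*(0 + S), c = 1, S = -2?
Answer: 9324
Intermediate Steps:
A = -2 (A = 1*(0 - 2) = 1*(-2) = -2)
j(L) = 2*L*(-2 - L) (j(L) = (-2 - L)*(L + L) = (-2 - L)*(2*L) = 2*L*(-2 - L))
j(7)*(-75 + (-4*1 + 5)) = (-2*7*(2 + 7))*(-75 + (-4*1 + 5)) = (-2*7*9)*(-75 + (-4 + 5)) = -126*(-75 + 1) = -126*(-74) = 9324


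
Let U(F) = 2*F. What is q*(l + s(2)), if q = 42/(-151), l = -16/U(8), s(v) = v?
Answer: -42/151 ≈ -0.27815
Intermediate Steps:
l = -1 (l = -16/(2*8) = -16/16 = -16*1/16 = -1)
q = -42/151 (q = 42*(-1/151) = -42/151 ≈ -0.27815)
q*(l + s(2)) = -42*(-1 + 2)/151 = -42/151*1 = -42/151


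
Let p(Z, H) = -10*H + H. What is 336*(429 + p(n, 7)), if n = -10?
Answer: 122976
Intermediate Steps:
p(Z, H) = -9*H
336*(429 + p(n, 7)) = 336*(429 - 9*7) = 336*(429 - 63) = 336*366 = 122976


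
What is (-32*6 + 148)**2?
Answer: 1936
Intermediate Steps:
(-32*6 + 148)**2 = (-192 + 148)**2 = (-44)**2 = 1936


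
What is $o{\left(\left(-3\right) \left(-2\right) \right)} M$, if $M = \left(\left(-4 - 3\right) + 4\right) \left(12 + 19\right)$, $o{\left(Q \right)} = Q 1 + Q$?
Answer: $-1116$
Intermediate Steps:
$o{\left(Q \right)} = 2 Q$ ($o{\left(Q \right)} = Q + Q = 2 Q$)
$M = -93$ ($M = \left(-7 + 4\right) 31 = \left(-3\right) 31 = -93$)
$o{\left(\left(-3\right) \left(-2\right) \right)} M = 2 \left(\left(-3\right) \left(-2\right)\right) \left(-93\right) = 2 \cdot 6 \left(-93\right) = 12 \left(-93\right) = -1116$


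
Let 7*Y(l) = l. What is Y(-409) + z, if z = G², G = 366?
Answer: 937283/7 ≈ 1.3390e+5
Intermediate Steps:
z = 133956 (z = 366² = 133956)
Y(l) = l/7
Y(-409) + z = (⅐)*(-409) + 133956 = -409/7 + 133956 = 937283/7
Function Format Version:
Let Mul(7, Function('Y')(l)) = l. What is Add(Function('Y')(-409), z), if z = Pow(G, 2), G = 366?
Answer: Rational(937283, 7) ≈ 1.3390e+5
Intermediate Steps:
z = 133956 (z = Pow(366, 2) = 133956)
Function('Y')(l) = Mul(Rational(1, 7), l)
Add(Function('Y')(-409), z) = Add(Mul(Rational(1, 7), -409), 133956) = Add(Rational(-409, 7), 133956) = Rational(937283, 7)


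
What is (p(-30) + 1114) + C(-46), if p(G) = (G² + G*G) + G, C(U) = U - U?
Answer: 2884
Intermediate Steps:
C(U) = 0
p(G) = G + 2*G² (p(G) = (G² + G²) + G = 2*G² + G = G + 2*G²)
(p(-30) + 1114) + C(-46) = (-30*(1 + 2*(-30)) + 1114) + 0 = (-30*(1 - 60) + 1114) + 0 = (-30*(-59) + 1114) + 0 = (1770 + 1114) + 0 = 2884 + 0 = 2884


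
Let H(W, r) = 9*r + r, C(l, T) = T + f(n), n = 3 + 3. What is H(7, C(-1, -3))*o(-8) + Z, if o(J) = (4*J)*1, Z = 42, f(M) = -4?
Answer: 2282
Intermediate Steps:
n = 6
C(l, T) = -4 + T (C(l, T) = T - 4 = -4 + T)
H(W, r) = 10*r
o(J) = 4*J
H(7, C(-1, -3))*o(-8) + Z = (10*(-4 - 3))*(4*(-8)) + 42 = (10*(-7))*(-32) + 42 = -70*(-32) + 42 = 2240 + 42 = 2282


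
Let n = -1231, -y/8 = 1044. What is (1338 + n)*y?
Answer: -893664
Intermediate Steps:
y = -8352 (y = -8*1044 = -8352)
(1338 + n)*y = (1338 - 1231)*(-8352) = 107*(-8352) = -893664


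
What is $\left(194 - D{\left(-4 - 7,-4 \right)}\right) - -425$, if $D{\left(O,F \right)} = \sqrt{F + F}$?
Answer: $619 - 2 i \sqrt{2} \approx 619.0 - 2.8284 i$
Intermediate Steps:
$D{\left(O,F \right)} = \sqrt{2} \sqrt{F}$ ($D{\left(O,F \right)} = \sqrt{2 F} = \sqrt{2} \sqrt{F}$)
$\left(194 - D{\left(-4 - 7,-4 \right)}\right) - -425 = \left(194 - \sqrt{2} \sqrt{-4}\right) - -425 = \left(194 - \sqrt{2} \cdot 2 i\right) + 425 = \left(194 - 2 i \sqrt{2}\right) + 425 = 619 - 2 i \sqrt{2}$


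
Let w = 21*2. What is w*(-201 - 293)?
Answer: -20748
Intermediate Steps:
w = 42
w*(-201 - 293) = 42*(-201 - 293) = 42*(-494) = -20748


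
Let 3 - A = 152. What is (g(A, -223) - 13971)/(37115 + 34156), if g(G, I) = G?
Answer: -14120/71271 ≈ -0.19812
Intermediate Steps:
A = -149 (A = 3 - 1*152 = 3 - 152 = -149)
(g(A, -223) - 13971)/(37115 + 34156) = (-149 - 13971)/(37115 + 34156) = -14120/71271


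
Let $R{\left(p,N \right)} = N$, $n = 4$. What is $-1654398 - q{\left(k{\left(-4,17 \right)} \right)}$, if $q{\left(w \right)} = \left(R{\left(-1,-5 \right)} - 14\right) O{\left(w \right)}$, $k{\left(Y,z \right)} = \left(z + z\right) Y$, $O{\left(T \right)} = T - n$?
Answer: $-1657058$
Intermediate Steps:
$O{\left(T \right)} = -4 + T$ ($O{\left(T \right)} = T - 4 = -4 + T$)
$k{\left(Y,z \right)} = 2 Y z$ ($k{\left(Y,z \right)} = 2 z Y = 2 Y z$)
$q{\left(w \right)} = 76 - 19 w$ ($q{\left(w \right)} = \left(-5 - 14\right) \left(-4 + w\right) = - 19 \left(-4 + w\right) = 76 - 19 w$)
$-1654398 - q{\left(k{\left(-4,17 \right)} \right)} = -1654398 - \left(76 - 19 \cdot 2 \left(-4\right) 17\right) = -1654398 - \left(76 - -2584\right) = -1654398 - \left(76 + 2584\right) = -1654398 - 2660 = -1657058$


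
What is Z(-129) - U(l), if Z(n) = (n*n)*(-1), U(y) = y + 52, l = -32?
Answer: -16661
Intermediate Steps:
U(y) = 52 + y
Z(n) = -n² (Z(n) = n²*(-1) = -n²)
Z(-129) - U(l) = -1*(-129)² - (52 - 32) = -1*16641 - 1*20 = -16641 - 20 = -16661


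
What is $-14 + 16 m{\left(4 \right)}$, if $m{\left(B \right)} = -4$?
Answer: $-78$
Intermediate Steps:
$-14 + 16 m{\left(4 \right)} = -14 + 16 \left(-4\right) = -14 - 64 = -78$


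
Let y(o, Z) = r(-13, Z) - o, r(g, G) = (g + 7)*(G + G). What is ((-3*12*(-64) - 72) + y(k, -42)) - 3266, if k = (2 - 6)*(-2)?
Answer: -538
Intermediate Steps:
r(g, G) = 2*G*(7 + g) (r(g, G) = (7 + g)*(2*G) = 2*G*(7 + g))
k = 8 (k = -4*(-2) = 8)
y(o, Z) = -o - 12*Z (y(o, Z) = 2*Z*(7 - 13) - o = 2*Z*(-6) - o = -12*Z - o = -o - 12*Z)
((-3*12*(-64) - 72) + y(k, -42)) - 3266 = ((-3*12*(-64) - 72) + (-1*8 - 12*(-42))) - 3266 = ((-36*(-64) - 72) + (-8 + 504)) - 3266 = ((2304 - 72) + 496) - 3266 = (2232 + 496) - 3266 = 2728 - 3266 = -538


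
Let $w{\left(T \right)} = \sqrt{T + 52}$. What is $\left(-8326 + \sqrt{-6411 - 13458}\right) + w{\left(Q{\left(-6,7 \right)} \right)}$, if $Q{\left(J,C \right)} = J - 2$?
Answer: $-8326 + 2 \sqrt{11} + i \sqrt{19869} \approx -8319.4 + 140.96 i$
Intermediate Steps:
$Q{\left(J,C \right)} = -2 + J$ ($Q{\left(J,C \right)} = J - 2 = -2 + J$)
$w{\left(T \right)} = \sqrt{52 + T}$
$\left(-8326 + \sqrt{-6411 - 13458}\right) + w{\left(Q{\left(-6,7 \right)} \right)} = \left(-8326 + \sqrt{-6411 - 13458}\right) + \sqrt{52 - 8} = \left(-8326 + \sqrt{-19869}\right) + \sqrt{52 - 8} = \left(-8326 + i \sqrt{19869}\right) + \sqrt{44} = \left(-8326 + i \sqrt{19869}\right) + 2 \sqrt{11} = -8326 + 2 \sqrt{11} + i \sqrt{19869}$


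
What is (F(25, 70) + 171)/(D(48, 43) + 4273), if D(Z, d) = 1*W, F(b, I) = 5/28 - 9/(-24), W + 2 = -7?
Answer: 739/18368 ≈ 0.040233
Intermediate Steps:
W = -9 (W = -2 - 7 = -9)
F(b, I) = 31/56 (F(b, I) = 5*(1/28) - 9*(-1/24) = 5/28 + 3/8 = 31/56)
D(Z, d) = -9 (D(Z, d) = 1*(-9) = -9)
(F(25, 70) + 171)/(D(48, 43) + 4273) = (31/56 + 171)/(-9 + 4273) = (9607/56)/4264 = (9607/56)*(1/4264) = 739/18368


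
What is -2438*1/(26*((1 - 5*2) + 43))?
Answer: -1219/442 ≈ -2.7579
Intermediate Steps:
-2438*1/(26*((1 - 5*2) + 43)) = -2438*1/(26*((1 - 10) + 43)) = -2438*1/(26*(-9 + 43)) = -2438/(26*34) = -2438/884 = -2438*1/884 = -1219/442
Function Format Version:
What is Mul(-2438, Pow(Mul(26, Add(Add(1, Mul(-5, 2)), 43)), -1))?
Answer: Rational(-1219, 442) ≈ -2.7579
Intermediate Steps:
Mul(-2438, Pow(Mul(26, Add(Add(1, Mul(-5, 2)), 43)), -1)) = Mul(-2438, Pow(Mul(26, Add(Add(1, -10), 43)), -1)) = Mul(-2438, Pow(Mul(26, Add(-9, 43)), -1)) = Mul(-2438, Pow(Mul(26, 34), -1)) = Mul(-2438, Pow(884, -1)) = Mul(-2438, Rational(1, 884)) = Rational(-1219, 442)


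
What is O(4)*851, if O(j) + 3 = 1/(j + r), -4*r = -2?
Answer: -21275/9 ≈ -2363.9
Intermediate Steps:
r = ½ (r = -¼*(-2) = ½ ≈ 0.50000)
O(j) = -3 + 1/(½ + j) (O(j) = -3 + 1/(j + ½) = -3 + 1/(½ + j))
O(4)*851 = ((-1 - 6*4)/(1 + 2*4))*851 = ((-1 - 24)/(1 + 8))*851 = (-25/9)*851 = ((⅑)*(-25))*851 = -25/9*851 = -21275/9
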